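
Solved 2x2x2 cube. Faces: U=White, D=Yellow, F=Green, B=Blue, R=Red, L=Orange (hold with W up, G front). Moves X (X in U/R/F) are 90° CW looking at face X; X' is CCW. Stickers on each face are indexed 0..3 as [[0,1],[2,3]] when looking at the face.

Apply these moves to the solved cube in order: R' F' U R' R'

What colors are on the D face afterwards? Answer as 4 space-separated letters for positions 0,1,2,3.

After move 1 (R'): R=RRRR U=WBWB F=GWGW D=YGYG B=YBYB
After move 2 (F'): F=WWGG U=WBRR R=GRYR D=OOYG L=OBOW
After move 3 (U): U=RWRB F=GRGG R=YBYR B=OBYB L=WWOW
After move 4 (R'): R=BRYY U=RYRO F=GWGB D=ORYG B=GBOB
After move 5 (R'): R=RYBY U=RORG F=GYGO D=OWYB B=GBRB
Query: D face = OWYB

Answer: O W Y B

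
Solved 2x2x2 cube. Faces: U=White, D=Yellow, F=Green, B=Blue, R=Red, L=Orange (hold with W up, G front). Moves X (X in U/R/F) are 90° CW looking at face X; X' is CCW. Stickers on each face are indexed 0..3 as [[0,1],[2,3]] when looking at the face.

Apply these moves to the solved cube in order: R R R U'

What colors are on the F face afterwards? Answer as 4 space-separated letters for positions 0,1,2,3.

Answer: O O G W

Derivation:
After move 1 (R): R=RRRR U=WGWG F=GYGY D=YBYB B=WBWB
After move 2 (R): R=RRRR U=WYWY F=GBGB D=YWYW B=GBGB
After move 3 (R): R=RRRR U=WBWB F=GWGW D=YGYG B=YBYB
After move 4 (U'): U=BBWW F=OOGW R=GWRR B=RRYB L=YBOO
Query: F face = OOGW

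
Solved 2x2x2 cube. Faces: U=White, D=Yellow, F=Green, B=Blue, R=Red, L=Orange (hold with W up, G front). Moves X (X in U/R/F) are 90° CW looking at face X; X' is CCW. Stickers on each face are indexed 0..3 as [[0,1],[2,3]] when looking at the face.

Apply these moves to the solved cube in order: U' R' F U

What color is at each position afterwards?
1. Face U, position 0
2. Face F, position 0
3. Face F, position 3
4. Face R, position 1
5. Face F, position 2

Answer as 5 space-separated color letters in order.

After move 1 (U'): U=WWWW F=OOGG R=GGRR B=RRBB L=BBOO
After move 2 (R'): R=GRGR U=WBWR F=OWGW D=YOYG B=YRYB
After move 3 (F): F=GOWW U=WBOB R=WRRR D=GGYG L=BYOO
After move 4 (U): U=OWBB F=WRWW R=YRRR B=BYYB L=GOOO
Query 1: U[0] = O
Query 2: F[0] = W
Query 3: F[3] = W
Query 4: R[1] = R
Query 5: F[2] = W

Answer: O W W R W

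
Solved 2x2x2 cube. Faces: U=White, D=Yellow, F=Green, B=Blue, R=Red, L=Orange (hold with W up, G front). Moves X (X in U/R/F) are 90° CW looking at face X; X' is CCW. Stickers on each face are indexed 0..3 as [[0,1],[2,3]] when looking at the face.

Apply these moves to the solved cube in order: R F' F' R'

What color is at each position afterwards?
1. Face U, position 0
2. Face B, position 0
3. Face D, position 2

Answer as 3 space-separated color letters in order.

After move 1 (R): R=RRRR U=WGWG F=GYGY D=YBYB B=WBWB
After move 2 (F'): F=YYGG U=WGRR R=BRYR D=OOYB L=OGOW
After move 3 (F'): F=YGYG U=WGBY R=OROR D=GWYB L=OROR
After move 4 (R'): R=RROO U=WWBW F=YGYY D=GGYG B=BBWB
Query 1: U[0] = W
Query 2: B[0] = B
Query 3: D[2] = Y

Answer: W B Y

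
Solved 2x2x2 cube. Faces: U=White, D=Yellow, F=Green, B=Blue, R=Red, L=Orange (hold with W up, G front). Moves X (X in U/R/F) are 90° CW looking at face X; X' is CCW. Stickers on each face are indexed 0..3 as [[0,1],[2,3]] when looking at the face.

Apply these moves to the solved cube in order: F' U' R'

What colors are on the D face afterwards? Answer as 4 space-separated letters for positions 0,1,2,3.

Answer: O W Y G

Derivation:
After move 1 (F'): F=GGGG U=WWRR R=YRYR D=OOYY L=OWOW
After move 2 (U'): U=WRWR F=OWGG R=GGYR B=YRBB L=BBOW
After move 3 (R'): R=GRGY U=WBWY F=ORGR D=OWYG B=YROB
Query: D face = OWYG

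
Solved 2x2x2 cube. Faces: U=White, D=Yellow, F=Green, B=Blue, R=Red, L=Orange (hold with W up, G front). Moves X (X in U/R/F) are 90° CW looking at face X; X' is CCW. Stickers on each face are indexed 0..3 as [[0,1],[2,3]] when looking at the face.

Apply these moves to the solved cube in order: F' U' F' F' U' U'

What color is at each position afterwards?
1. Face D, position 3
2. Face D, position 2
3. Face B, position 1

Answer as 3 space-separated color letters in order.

Answer: Y Y G

Derivation:
After move 1 (F'): F=GGGG U=WWRR R=YRYR D=OOYY L=OWOW
After move 2 (U'): U=WRWR F=OWGG R=GGYR B=YRBB L=BBOW
After move 3 (F'): F=WGOG U=WRGY R=OGOR D=BWYY L=BROW
After move 4 (F'): F=GGWO U=WROO R=WGBR D=RWYY L=BYOG
After move 5 (U'): U=ROWO F=BYWO R=GGBR B=WGBB L=YROG
After move 6 (U'): U=OORW F=YRWO R=BYBR B=GGBB L=WGOG
Query 1: D[3] = Y
Query 2: D[2] = Y
Query 3: B[1] = G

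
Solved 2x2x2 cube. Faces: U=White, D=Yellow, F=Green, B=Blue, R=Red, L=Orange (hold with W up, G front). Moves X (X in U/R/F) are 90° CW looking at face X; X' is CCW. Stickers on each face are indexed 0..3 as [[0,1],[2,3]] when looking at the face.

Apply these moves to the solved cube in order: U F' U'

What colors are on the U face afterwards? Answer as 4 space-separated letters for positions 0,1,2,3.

Answer: W R W B

Derivation:
After move 1 (U): U=WWWW F=RRGG R=BBRR B=OOBB L=GGOO
After move 2 (F'): F=RGRG U=WWBR R=YBYR D=GOYY L=GWOW
After move 3 (U'): U=WRWB F=GWRG R=RGYR B=YBBB L=OOOW
Query: U face = WRWB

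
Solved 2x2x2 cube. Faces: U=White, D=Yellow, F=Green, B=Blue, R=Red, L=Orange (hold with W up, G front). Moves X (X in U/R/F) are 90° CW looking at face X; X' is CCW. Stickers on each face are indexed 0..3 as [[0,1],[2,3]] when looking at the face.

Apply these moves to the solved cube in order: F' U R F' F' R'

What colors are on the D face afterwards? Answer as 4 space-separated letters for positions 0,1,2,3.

Answer: G G Y Y

Derivation:
After move 1 (F'): F=GGGG U=WWRR R=YRYR D=OOYY L=OWOW
After move 2 (U): U=RWRW F=YRGG R=BBYR B=OWBB L=GGOW
After move 3 (R): R=YBRB U=RRRG F=YOGY D=OBYO B=WWWB
After move 4 (F'): F=OYYG U=RRYR R=BBOB D=GWYO L=GGOR
After move 5 (F'): F=YGOY U=RRBO R=WBGB D=GRYO L=GROY
After move 6 (R'): R=BBWG U=RWBW F=YROO D=GGYY B=OWRB
Query: D face = GGYY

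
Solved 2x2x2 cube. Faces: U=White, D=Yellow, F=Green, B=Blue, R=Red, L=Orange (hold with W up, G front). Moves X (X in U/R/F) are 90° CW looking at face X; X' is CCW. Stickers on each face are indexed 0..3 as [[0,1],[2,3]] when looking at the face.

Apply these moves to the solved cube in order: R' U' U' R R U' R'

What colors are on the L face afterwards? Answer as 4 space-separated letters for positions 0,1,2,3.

Answer: W W O O

Derivation:
After move 1 (R'): R=RRRR U=WBWB F=GWGW D=YGYG B=YBYB
After move 2 (U'): U=BBWW F=OOGW R=GWRR B=RRYB L=YBOO
After move 3 (U'): U=BWBW F=YBGW R=OORR B=GWYB L=RROO
After move 4 (R): R=RORO U=BBBW F=YGGG D=YYYG B=WWWB
After move 5 (R): R=RROO U=BGBG F=YYGG D=YWYW B=WWBB
After move 6 (U'): U=GGBB F=RRGG R=YYOO B=RRBB L=WWOO
After move 7 (R'): R=YOYO U=GBBR F=RGGB D=YRYG B=WRWB
Query: L face = WWOO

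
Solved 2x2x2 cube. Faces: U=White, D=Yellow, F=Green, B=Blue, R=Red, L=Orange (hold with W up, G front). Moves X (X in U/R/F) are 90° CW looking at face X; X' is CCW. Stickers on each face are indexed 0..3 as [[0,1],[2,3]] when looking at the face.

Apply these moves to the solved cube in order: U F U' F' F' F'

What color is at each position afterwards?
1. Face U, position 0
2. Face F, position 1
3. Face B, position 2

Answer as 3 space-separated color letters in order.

After move 1 (U): U=WWWW F=RRGG R=BBRR B=OOBB L=GGOO
After move 2 (F): F=GRGR U=WWOG R=WBWR D=RBYY L=GYOY
After move 3 (U'): U=WGWO F=GYGR R=GRWR B=WBBB L=OOOY
After move 4 (F'): F=YRGG U=WGGW R=BRRR D=OYYY L=OOOW
After move 5 (F'): F=RGYG U=WGBR R=YROR D=OWYY L=OWOG
After move 6 (F'): F=GGRY U=WGYO R=WROR D=WGYY L=OROB
Query 1: U[0] = W
Query 2: F[1] = G
Query 3: B[2] = B

Answer: W G B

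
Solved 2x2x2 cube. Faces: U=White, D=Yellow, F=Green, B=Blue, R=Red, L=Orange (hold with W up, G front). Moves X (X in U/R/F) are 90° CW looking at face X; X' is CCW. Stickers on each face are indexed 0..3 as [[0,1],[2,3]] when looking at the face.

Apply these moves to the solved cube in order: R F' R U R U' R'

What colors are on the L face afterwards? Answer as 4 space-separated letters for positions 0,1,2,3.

After move 1 (R): R=RRRR U=WGWG F=GYGY D=YBYB B=WBWB
After move 2 (F'): F=YYGG U=WGRR R=BRYR D=OOYB L=OGOW
After move 3 (R): R=YBRR U=WYRG F=YOGB D=OWYW B=RBGB
After move 4 (U): U=RWGY F=YBGB R=RBRR B=OGGB L=YOOW
After move 5 (R): R=RRRB U=RBGB F=YWGW D=OGYO B=YGWB
After move 6 (U'): U=BBRG F=YOGW R=YWRB B=RRWB L=YGOW
After move 7 (R'): R=WBYR U=BWRR F=YBGG D=OOYW B=ORGB
Query: L face = YGOW

Answer: Y G O W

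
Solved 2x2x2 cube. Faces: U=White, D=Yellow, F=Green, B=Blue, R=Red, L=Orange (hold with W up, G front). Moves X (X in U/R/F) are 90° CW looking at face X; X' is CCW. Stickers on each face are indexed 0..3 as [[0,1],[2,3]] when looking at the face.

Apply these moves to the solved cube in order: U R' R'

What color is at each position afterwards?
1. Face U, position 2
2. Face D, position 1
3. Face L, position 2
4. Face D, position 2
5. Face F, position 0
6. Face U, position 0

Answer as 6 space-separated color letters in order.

Answer: W W O Y R W

Derivation:
After move 1 (U): U=WWWW F=RRGG R=BBRR B=OOBB L=GGOO
After move 2 (R'): R=BRBR U=WBWO F=RWGW D=YRYG B=YOYB
After move 3 (R'): R=RRBB U=WYWY F=RBGO D=YWYW B=GORB
Query 1: U[2] = W
Query 2: D[1] = W
Query 3: L[2] = O
Query 4: D[2] = Y
Query 5: F[0] = R
Query 6: U[0] = W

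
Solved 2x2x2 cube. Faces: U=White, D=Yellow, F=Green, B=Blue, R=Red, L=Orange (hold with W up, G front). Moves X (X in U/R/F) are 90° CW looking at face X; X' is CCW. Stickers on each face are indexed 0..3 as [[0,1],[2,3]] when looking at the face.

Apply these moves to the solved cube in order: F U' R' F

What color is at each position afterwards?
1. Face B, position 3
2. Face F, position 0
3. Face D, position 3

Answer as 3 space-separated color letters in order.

After move 1 (F): F=GGGG U=WWOO R=WRWR D=RRYY L=OYOY
After move 2 (U'): U=WOWO F=OYGG R=GGWR B=WRBB L=BBOY
After move 3 (R'): R=GRGW U=WBWW F=OOGO D=RYYG B=YRRB
After move 4 (F): F=GOOO U=WBYB R=WRWW D=GGYG L=BROY
Query 1: B[3] = B
Query 2: F[0] = G
Query 3: D[3] = G

Answer: B G G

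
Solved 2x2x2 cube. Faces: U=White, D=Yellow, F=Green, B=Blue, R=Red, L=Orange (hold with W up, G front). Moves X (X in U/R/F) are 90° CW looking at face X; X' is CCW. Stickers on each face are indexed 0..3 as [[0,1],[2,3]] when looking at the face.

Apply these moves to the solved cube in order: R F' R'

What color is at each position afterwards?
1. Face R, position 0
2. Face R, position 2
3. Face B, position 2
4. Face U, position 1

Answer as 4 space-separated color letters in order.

After move 1 (R): R=RRRR U=WGWG F=GYGY D=YBYB B=WBWB
After move 2 (F'): F=YYGG U=WGRR R=BRYR D=OOYB L=OGOW
After move 3 (R'): R=RRBY U=WWRW F=YGGR D=OYYG B=BBOB
Query 1: R[0] = R
Query 2: R[2] = B
Query 3: B[2] = O
Query 4: U[1] = W

Answer: R B O W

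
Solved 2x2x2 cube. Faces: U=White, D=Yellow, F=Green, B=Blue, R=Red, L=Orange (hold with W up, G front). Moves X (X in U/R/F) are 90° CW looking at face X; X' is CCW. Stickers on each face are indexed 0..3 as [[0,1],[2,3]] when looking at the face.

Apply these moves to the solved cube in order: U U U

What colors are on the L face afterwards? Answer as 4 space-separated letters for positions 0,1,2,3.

After move 1 (U): U=WWWW F=RRGG R=BBRR B=OOBB L=GGOO
After move 2 (U): U=WWWW F=BBGG R=OORR B=GGBB L=RROO
After move 3 (U): U=WWWW F=OOGG R=GGRR B=RRBB L=BBOO
Query: L face = BBOO

Answer: B B O O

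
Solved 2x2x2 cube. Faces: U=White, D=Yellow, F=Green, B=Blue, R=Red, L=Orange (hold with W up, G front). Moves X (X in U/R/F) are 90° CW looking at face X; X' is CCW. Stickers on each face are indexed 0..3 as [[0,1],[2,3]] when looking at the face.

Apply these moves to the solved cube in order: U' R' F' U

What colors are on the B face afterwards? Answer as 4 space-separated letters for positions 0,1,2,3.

Answer: B R Y B

Derivation:
After move 1 (U'): U=WWWW F=OOGG R=GGRR B=RRBB L=BBOO
After move 2 (R'): R=GRGR U=WBWR F=OWGW D=YOYG B=YRYB
After move 3 (F'): F=WWOG U=WBGG R=ORYR D=BOYG L=BROW
After move 4 (U): U=GWGB F=OROG R=YRYR B=BRYB L=WWOW
Query: B face = BRYB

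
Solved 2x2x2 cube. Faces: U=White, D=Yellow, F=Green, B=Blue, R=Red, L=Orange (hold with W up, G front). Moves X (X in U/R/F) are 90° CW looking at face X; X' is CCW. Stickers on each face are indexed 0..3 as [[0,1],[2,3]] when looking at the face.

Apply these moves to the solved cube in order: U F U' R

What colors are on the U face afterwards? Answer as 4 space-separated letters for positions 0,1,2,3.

Answer: W Y W R

Derivation:
After move 1 (U): U=WWWW F=RRGG R=BBRR B=OOBB L=GGOO
After move 2 (F): F=GRGR U=WWOG R=WBWR D=RBYY L=GYOY
After move 3 (U'): U=WGWO F=GYGR R=GRWR B=WBBB L=OOOY
After move 4 (R): R=WGRR U=WYWR F=GBGY D=RBYW B=OBGB
Query: U face = WYWR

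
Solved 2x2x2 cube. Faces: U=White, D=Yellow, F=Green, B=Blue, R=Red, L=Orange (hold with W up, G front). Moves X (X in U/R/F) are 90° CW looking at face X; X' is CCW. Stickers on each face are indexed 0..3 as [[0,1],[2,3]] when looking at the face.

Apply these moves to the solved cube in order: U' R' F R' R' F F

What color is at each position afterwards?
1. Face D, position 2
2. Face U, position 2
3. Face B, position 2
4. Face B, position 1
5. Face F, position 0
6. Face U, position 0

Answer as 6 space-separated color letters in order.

Answer: Y B O R Y W

Derivation:
After move 1 (U'): U=WWWW F=OOGG R=GGRR B=RRBB L=BBOO
After move 2 (R'): R=GRGR U=WBWR F=OWGW D=YOYG B=YRYB
After move 3 (F): F=GOWW U=WBOB R=WRRR D=GGYG L=BYOO
After move 4 (R'): R=RRWR U=WYOY F=GBWB D=GOYW B=GRGB
After move 5 (R'): R=RRRW U=WGOG F=GYWY D=GBYB B=WROB
After move 6 (F): F=WGYY U=WGOY R=ORGW D=RRYB L=BGOB
After move 7 (F): F=YWYG U=WGBG R=ORYW D=GOYB L=BROR
Query 1: D[2] = Y
Query 2: U[2] = B
Query 3: B[2] = O
Query 4: B[1] = R
Query 5: F[0] = Y
Query 6: U[0] = W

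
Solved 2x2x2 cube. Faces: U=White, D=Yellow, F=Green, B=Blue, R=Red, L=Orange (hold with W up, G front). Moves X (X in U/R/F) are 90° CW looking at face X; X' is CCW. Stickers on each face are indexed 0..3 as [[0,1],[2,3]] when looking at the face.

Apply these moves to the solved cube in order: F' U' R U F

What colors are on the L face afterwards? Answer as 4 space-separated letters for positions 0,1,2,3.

Answer: O O O B

Derivation:
After move 1 (F'): F=GGGG U=WWRR R=YRYR D=OOYY L=OWOW
After move 2 (U'): U=WRWR F=OWGG R=GGYR B=YRBB L=BBOW
After move 3 (R): R=YGRG U=WWWG F=OOGY D=OBYY B=RRRB
After move 4 (U): U=WWGW F=YGGY R=RRRG B=BBRB L=OOOW
After move 5 (F): F=GYYG U=WWWO R=GRWG D=RRYY L=OOOB
Query: L face = OOOB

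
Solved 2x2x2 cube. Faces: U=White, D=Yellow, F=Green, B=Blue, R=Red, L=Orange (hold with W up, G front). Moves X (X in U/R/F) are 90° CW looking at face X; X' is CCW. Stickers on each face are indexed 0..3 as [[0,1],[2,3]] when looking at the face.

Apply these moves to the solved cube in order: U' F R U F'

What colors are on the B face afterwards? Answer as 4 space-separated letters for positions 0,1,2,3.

After move 1 (U'): U=WWWW F=OOGG R=GGRR B=RRBB L=BBOO
After move 2 (F): F=GOGO U=WWOB R=WGWR D=RGYY L=BYOY
After move 3 (R): R=WWRG U=WOOO F=GGGY D=RBYR B=BRWB
After move 4 (U): U=OWOO F=WWGY R=BRRG B=BYWB L=GGOY
After move 5 (F'): F=WYWG U=OWBR R=BRRG D=GYYR L=GOOO
Query: B face = BYWB

Answer: B Y W B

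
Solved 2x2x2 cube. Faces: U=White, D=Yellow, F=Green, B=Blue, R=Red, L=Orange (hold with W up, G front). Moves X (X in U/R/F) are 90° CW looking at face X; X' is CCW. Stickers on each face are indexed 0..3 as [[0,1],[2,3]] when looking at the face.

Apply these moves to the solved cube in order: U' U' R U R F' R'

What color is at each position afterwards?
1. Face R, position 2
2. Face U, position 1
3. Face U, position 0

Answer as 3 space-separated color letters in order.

After move 1 (U'): U=WWWW F=OOGG R=GGRR B=RRBB L=BBOO
After move 2 (U'): U=WWWW F=BBGG R=OORR B=GGBB L=RROO
After move 3 (R): R=RORO U=WBWG F=BYGY D=YBYG B=WGWB
After move 4 (U): U=WWGB F=ROGY R=WGRO B=RRWB L=BYOO
After move 5 (R): R=RWOG U=WOGY F=RBGG D=YWYR B=BRWB
After move 6 (F'): F=BGRG U=WORO R=WWYG D=YOYR L=BYOG
After move 7 (R'): R=WGWY U=WWRB F=BORO D=YGYG B=RROB
Query 1: R[2] = W
Query 2: U[1] = W
Query 3: U[0] = W

Answer: W W W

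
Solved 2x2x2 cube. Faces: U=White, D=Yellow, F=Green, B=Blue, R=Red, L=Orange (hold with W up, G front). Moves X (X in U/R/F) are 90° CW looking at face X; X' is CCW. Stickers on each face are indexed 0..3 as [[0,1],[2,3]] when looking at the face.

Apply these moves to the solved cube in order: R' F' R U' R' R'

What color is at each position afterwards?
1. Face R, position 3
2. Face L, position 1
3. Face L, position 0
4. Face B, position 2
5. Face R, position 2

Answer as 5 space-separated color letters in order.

Answer: W B R B O

Derivation:
After move 1 (R'): R=RRRR U=WBWB F=GWGW D=YGYG B=YBYB
After move 2 (F'): F=WWGG U=WBRR R=GRYR D=OOYG L=OBOW
After move 3 (R): R=YGRR U=WWRG F=WOGG D=OYYY B=RBBB
After move 4 (U'): U=WGWR F=OBGG R=WORR B=YGBB L=RBOW
After move 5 (R'): R=ORWR U=WBWY F=OGGR D=OBYG B=YGYB
After move 6 (R'): R=RROW U=WYWY F=OBGY D=OGYR B=GGBB
Query 1: R[3] = W
Query 2: L[1] = B
Query 3: L[0] = R
Query 4: B[2] = B
Query 5: R[2] = O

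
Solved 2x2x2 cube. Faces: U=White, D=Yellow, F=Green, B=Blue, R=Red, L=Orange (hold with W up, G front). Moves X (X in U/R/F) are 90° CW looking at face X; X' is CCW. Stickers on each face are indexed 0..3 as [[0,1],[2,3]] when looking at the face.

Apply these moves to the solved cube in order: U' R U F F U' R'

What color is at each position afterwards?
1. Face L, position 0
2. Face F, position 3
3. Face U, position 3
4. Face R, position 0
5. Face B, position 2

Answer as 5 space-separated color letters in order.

Answer: B B O G G

Derivation:
After move 1 (U'): U=WWWW F=OOGG R=GGRR B=RRBB L=BBOO
After move 2 (R): R=RGRG U=WOWG F=OYGY D=YBYR B=WRWB
After move 3 (U): U=WWGO F=RGGY R=WRRG B=BBWB L=OYOO
After move 4 (F): F=GRYG U=WWOY R=GROG D=RWYR L=OYOB
After move 5 (F): F=YGGR U=WWBY R=ORYG D=OGYR L=OROW
After move 6 (U'): U=WYWB F=ORGR R=YGYG B=ORWB L=BBOW
After move 7 (R'): R=GGYY U=WWWO F=OYGB D=ORYR B=RRGB
Query 1: L[0] = B
Query 2: F[3] = B
Query 3: U[3] = O
Query 4: R[0] = G
Query 5: B[2] = G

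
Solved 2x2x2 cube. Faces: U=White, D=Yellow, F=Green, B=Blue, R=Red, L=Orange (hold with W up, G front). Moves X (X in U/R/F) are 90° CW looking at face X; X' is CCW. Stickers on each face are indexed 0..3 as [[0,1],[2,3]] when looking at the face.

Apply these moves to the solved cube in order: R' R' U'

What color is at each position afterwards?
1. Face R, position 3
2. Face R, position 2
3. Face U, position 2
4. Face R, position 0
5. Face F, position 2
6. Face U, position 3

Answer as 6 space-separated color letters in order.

After move 1 (R'): R=RRRR U=WBWB F=GWGW D=YGYG B=YBYB
After move 2 (R'): R=RRRR U=WYWY F=GBGB D=YWYW B=GBGB
After move 3 (U'): U=YYWW F=OOGB R=GBRR B=RRGB L=GBOO
Query 1: R[3] = R
Query 2: R[2] = R
Query 3: U[2] = W
Query 4: R[0] = G
Query 5: F[2] = G
Query 6: U[3] = W

Answer: R R W G G W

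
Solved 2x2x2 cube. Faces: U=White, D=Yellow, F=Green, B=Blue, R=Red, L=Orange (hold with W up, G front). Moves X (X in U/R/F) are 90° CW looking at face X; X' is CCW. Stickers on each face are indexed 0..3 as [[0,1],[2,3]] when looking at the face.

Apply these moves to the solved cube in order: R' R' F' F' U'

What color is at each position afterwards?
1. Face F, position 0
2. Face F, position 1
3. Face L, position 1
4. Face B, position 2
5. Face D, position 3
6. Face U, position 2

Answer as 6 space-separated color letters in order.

After move 1 (R'): R=RRRR U=WBWB F=GWGW D=YGYG B=YBYB
After move 2 (R'): R=RRRR U=WYWY F=GBGB D=YWYW B=GBGB
After move 3 (F'): F=BBGG U=WYRR R=WRYR D=OOYW L=OYOW
After move 4 (F'): F=BGBG U=WYWY R=OROR D=YWYW L=OROR
After move 5 (U'): U=YYWW F=ORBG R=BGOR B=ORGB L=GBOR
Query 1: F[0] = O
Query 2: F[1] = R
Query 3: L[1] = B
Query 4: B[2] = G
Query 5: D[3] = W
Query 6: U[2] = W

Answer: O R B G W W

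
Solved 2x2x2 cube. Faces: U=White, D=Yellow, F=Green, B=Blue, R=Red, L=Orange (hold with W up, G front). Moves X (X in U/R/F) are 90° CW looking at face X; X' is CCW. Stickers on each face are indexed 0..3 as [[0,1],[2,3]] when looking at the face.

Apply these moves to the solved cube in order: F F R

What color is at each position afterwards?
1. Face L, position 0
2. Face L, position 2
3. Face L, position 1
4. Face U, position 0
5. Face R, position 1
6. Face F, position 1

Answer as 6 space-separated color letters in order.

After move 1 (F): F=GGGG U=WWOO R=WRWR D=RRYY L=OYOY
After move 2 (F): F=GGGG U=WWYY R=OROR D=WWYY L=OROR
After move 3 (R): R=OORR U=WGYG F=GWGY D=WBYB B=YBWB
Query 1: L[0] = O
Query 2: L[2] = O
Query 3: L[1] = R
Query 4: U[0] = W
Query 5: R[1] = O
Query 6: F[1] = W

Answer: O O R W O W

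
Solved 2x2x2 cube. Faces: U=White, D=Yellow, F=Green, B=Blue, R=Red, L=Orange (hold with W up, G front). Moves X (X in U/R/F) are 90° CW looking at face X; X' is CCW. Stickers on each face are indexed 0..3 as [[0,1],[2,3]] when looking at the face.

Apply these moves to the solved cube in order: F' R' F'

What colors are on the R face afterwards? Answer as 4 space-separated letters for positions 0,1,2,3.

Answer: G R O Y

Derivation:
After move 1 (F'): F=GGGG U=WWRR R=YRYR D=OOYY L=OWOW
After move 2 (R'): R=RRYY U=WBRB F=GWGR D=OGYG B=YBOB
After move 3 (F'): F=WRGG U=WBRY R=GROY D=WWYG L=OBOR
Query: R face = GROY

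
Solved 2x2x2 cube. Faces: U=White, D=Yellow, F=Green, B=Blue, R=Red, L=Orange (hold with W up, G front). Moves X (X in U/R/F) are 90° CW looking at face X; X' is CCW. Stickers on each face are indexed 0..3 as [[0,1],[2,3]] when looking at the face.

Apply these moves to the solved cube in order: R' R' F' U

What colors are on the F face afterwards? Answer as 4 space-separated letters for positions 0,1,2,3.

Answer: W R G G

Derivation:
After move 1 (R'): R=RRRR U=WBWB F=GWGW D=YGYG B=YBYB
After move 2 (R'): R=RRRR U=WYWY F=GBGB D=YWYW B=GBGB
After move 3 (F'): F=BBGG U=WYRR R=WRYR D=OOYW L=OYOW
After move 4 (U): U=RWRY F=WRGG R=GBYR B=OYGB L=BBOW
Query: F face = WRGG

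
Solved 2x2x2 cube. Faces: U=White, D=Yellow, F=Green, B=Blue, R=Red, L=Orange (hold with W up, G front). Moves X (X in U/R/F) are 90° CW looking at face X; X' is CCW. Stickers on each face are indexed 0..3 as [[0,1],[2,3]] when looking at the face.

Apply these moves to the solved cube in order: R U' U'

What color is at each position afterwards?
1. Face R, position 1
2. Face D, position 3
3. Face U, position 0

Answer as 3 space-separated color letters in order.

Answer: O B G

Derivation:
After move 1 (R): R=RRRR U=WGWG F=GYGY D=YBYB B=WBWB
After move 2 (U'): U=GGWW F=OOGY R=GYRR B=RRWB L=WBOO
After move 3 (U'): U=GWGW F=WBGY R=OORR B=GYWB L=RROO
Query 1: R[1] = O
Query 2: D[3] = B
Query 3: U[0] = G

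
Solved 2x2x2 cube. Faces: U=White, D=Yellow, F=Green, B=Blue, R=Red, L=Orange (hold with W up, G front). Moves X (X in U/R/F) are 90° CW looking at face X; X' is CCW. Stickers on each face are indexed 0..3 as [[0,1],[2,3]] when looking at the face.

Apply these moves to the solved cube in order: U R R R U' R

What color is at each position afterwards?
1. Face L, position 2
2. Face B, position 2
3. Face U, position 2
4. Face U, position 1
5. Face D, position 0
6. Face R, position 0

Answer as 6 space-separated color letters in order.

After move 1 (U): U=WWWW F=RRGG R=BBRR B=OOBB L=GGOO
After move 2 (R): R=RBRB U=WRWG F=RYGY D=YBYO B=WOWB
After move 3 (R): R=RRBB U=WYWY F=RBGO D=YWYW B=GORB
After move 4 (R): R=BRBR U=WBWO F=RWGW D=YRYG B=YOYB
After move 5 (U'): U=BOWW F=GGGW R=RWBR B=BRYB L=YOOO
After move 6 (R): R=BRRW U=BGWW F=GRGG D=YYYB B=WROB
Query 1: L[2] = O
Query 2: B[2] = O
Query 3: U[2] = W
Query 4: U[1] = G
Query 5: D[0] = Y
Query 6: R[0] = B

Answer: O O W G Y B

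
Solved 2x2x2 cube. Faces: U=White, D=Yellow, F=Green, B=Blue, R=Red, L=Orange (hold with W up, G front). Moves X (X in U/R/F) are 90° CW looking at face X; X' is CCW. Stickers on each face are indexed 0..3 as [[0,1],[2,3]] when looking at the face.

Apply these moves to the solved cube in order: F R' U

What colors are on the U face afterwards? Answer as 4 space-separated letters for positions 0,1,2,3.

Answer: O W B B

Derivation:
After move 1 (F): F=GGGG U=WWOO R=WRWR D=RRYY L=OYOY
After move 2 (R'): R=RRWW U=WBOB F=GWGO D=RGYG B=YBRB
After move 3 (U): U=OWBB F=RRGO R=YBWW B=OYRB L=GWOY
Query: U face = OWBB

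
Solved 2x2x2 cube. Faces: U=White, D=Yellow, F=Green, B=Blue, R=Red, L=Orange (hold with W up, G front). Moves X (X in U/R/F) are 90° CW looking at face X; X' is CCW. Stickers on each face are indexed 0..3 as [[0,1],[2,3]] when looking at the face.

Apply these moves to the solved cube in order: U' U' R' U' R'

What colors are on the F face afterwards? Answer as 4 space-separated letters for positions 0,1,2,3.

Answer: R G G W

Derivation:
After move 1 (U'): U=WWWW F=OOGG R=GGRR B=RRBB L=BBOO
After move 2 (U'): U=WWWW F=BBGG R=OORR B=GGBB L=RROO
After move 3 (R'): R=OROR U=WBWG F=BWGW D=YBYG B=YGYB
After move 4 (U'): U=BGWW F=RRGW R=BWOR B=ORYB L=YGOO
After move 5 (R'): R=WRBO U=BYWO F=RGGW D=YRYW B=GRBB
Query: F face = RGGW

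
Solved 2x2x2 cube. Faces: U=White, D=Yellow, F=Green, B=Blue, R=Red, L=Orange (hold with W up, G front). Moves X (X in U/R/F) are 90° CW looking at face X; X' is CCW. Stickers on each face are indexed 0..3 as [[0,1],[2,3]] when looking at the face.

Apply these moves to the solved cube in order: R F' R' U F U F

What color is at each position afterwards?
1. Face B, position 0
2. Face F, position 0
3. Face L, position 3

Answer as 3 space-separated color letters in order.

Answer: Y R B

Derivation:
After move 1 (R): R=RRRR U=WGWG F=GYGY D=YBYB B=WBWB
After move 2 (F'): F=YYGG U=WGRR R=BRYR D=OOYB L=OGOW
After move 3 (R'): R=RRBY U=WWRW F=YGGR D=OYYG B=BBOB
After move 4 (U): U=RWWW F=RRGR R=BBBY B=OGOB L=YGOW
After move 5 (F): F=GRRR U=RWWG R=WBWY D=BBYG L=YOOY
After move 6 (U): U=WRGW F=WBRR R=OGWY B=YOOB L=GROY
After move 7 (F): F=RWRB U=WRYR R=GGWY D=WOYG L=GBOB
Query 1: B[0] = Y
Query 2: F[0] = R
Query 3: L[3] = B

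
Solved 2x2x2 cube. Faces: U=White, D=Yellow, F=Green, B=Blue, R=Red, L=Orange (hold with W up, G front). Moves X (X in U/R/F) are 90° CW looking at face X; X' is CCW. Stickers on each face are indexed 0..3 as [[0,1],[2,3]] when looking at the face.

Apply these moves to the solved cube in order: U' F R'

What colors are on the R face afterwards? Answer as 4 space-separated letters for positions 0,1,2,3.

Answer: G R W W

Derivation:
After move 1 (U'): U=WWWW F=OOGG R=GGRR B=RRBB L=BBOO
After move 2 (F): F=GOGO U=WWOB R=WGWR D=RGYY L=BYOY
After move 3 (R'): R=GRWW U=WBOR F=GWGB D=ROYO B=YRGB
Query: R face = GRWW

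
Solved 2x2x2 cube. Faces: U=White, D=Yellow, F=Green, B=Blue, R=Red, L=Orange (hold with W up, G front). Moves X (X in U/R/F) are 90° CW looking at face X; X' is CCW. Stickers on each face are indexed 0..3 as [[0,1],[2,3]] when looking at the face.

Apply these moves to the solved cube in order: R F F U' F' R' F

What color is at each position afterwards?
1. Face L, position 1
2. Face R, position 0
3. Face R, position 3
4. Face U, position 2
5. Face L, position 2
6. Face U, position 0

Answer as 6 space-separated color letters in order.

Answer: B Y G W O G

Derivation:
After move 1 (R): R=RRRR U=WGWG F=GYGY D=YBYB B=WBWB
After move 2 (F): F=GGYY U=WGOO R=WRGR D=RRYB L=OYOB
After move 3 (F): F=YGYG U=WGBY R=OROR D=GWYB L=OROR
After move 4 (U'): U=GYWB F=ORYG R=YGOR B=ORWB L=WBOR
After move 5 (F'): F=RGOY U=GYYO R=WGGR D=BRYB L=WBOW
After move 6 (R'): R=GRWG U=GWYO F=RYOO D=BGYY B=BRRB
After move 7 (F): F=OROY U=GWWB R=YROG D=WGYY L=WBOG
Query 1: L[1] = B
Query 2: R[0] = Y
Query 3: R[3] = G
Query 4: U[2] = W
Query 5: L[2] = O
Query 6: U[0] = G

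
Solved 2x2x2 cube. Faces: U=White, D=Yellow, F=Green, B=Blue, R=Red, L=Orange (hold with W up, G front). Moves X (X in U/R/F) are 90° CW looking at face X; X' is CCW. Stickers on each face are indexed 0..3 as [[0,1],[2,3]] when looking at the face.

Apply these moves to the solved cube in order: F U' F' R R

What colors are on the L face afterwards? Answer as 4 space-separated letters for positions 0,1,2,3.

After move 1 (F): F=GGGG U=WWOO R=WRWR D=RRYY L=OYOY
After move 2 (U'): U=WOWO F=OYGG R=GGWR B=WRBB L=BBOY
After move 3 (F'): F=YGOG U=WOGW R=RGRR D=BYYY L=BOOW
After move 4 (R): R=RRRG U=WGGG F=YYOY D=BBYW B=WROB
After move 5 (R): R=RRGR U=WYGY F=YBOW D=BOYW B=GRGB
Query: L face = BOOW

Answer: B O O W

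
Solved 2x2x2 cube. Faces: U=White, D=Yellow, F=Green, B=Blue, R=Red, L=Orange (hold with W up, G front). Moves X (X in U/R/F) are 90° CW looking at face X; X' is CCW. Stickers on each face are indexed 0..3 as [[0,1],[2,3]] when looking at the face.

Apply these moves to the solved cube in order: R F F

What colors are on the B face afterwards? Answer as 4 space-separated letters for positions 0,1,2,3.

Answer: W B W B

Derivation:
After move 1 (R): R=RRRR U=WGWG F=GYGY D=YBYB B=WBWB
After move 2 (F): F=GGYY U=WGOO R=WRGR D=RRYB L=OYOB
After move 3 (F): F=YGYG U=WGBY R=OROR D=GWYB L=OROR
Query: B face = WBWB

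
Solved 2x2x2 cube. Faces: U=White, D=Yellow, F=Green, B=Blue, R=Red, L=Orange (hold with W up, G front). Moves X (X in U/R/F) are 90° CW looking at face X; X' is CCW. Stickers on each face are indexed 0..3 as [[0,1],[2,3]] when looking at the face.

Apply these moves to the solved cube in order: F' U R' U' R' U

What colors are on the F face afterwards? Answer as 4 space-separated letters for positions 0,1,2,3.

After move 1 (F'): F=GGGG U=WWRR R=YRYR D=OOYY L=OWOW
After move 2 (U): U=RWRW F=YRGG R=BBYR B=OWBB L=GGOW
After move 3 (R'): R=BRBY U=RBRO F=YWGW D=ORYG B=YWOB
After move 4 (U'): U=BORR F=GGGW R=YWBY B=BROB L=YWOW
After move 5 (R'): R=WYYB U=BORB F=GOGR D=OGYW B=GRRB
After move 6 (U): U=RBBO F=WYGR R=GRYB B=YWRB L=GOOW
Query: F face = WYGR

Answer: W Y G R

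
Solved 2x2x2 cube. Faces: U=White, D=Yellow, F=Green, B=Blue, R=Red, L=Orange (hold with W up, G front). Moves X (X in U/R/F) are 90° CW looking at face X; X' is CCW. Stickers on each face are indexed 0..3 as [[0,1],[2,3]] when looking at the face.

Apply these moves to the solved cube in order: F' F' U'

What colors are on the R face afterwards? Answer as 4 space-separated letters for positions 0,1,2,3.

After move 1 (F'): F=GGGG U=WWRR R=YRYR D=OOYY L=OWOW
After move 2 (F'): F=GGGG U=WWYY R=OROR D=WWYY L=OROR
After move 3 (U'): U=WYWY F=ORGG R=GGOR B=ORBB L=BBOR
Query: R face = GGOR

Answer: G G O R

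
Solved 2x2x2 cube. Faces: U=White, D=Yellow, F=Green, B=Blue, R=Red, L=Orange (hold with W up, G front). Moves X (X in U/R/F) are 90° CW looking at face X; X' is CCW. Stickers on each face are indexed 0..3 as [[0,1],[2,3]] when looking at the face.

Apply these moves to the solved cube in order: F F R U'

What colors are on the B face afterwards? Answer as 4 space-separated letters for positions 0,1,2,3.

Answer: O O W B

Derivation:
After move 1 (F): F=GGGG U=WWOO R=WRWR D=RRYY L=OYOY
After move 2 (F): F=GGGG U=WWYY R=OROR D=WWYY L=OROR
After move 3 (R): R=OORR U=WGYG F=GWGY D=WBYB B=YBWB
After move 4 (U'): U=GGWY F=ORGY R=GWRR B=OOWB L=YBOR
Query: B face = OOWB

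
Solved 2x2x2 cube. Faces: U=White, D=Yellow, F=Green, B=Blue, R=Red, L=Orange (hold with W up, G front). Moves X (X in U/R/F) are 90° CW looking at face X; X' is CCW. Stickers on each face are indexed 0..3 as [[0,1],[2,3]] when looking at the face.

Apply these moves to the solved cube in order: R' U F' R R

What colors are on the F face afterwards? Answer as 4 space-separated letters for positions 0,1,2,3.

After move 1 (R'): R=RRRR U=WBWB F=GWGW D=YGYG B=YBYB
After move 2 (U): U=WWBB F=RRGW R=YBRR B=OOYB L=GWOO
After move 3 (F'): F=RWRG U=WWYR R=GBYR D=WOYG L=GBOB
After move 4 (R): R=YGRB U=WWYG F=RORG D=WYYO B=ROWB
After move 5 (R): R=RYBG U=WOYG F=RYRO D=WWYR B=GOWB
Query: F face = RYRO

Answer: R Y R O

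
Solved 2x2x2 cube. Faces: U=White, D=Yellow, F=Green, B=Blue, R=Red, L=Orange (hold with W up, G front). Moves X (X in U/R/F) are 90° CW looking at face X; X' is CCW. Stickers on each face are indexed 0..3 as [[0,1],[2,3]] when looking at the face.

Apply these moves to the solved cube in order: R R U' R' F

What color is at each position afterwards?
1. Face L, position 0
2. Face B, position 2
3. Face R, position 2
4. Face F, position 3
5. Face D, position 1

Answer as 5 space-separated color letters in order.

Answer: G W R Y B

Derivation:
After move 1 (R): R=RRRR U=WGWG F=GYGY D=YBYB B=WBWB
After move 2 (R): R=RRRR U=WYWY F=GBGB D=YWYW B=GBGB
After move 3 (U'): U=YYWW F=OOGB R=GBRR B=RRGB L=GBOO
After move 4 (R'): R=BRGR U=YGWR F=OYGW D=YOYB B=WRWB
After move 5 (F): F=GOWY U=YGOB R=WRRR D=GBYB L=GYOO
Query 1: L[0] = G
Query 2: B[2] = W
Query 3: R[2] = R
Query 4: F[3] = Y
Query 5: D[1] = B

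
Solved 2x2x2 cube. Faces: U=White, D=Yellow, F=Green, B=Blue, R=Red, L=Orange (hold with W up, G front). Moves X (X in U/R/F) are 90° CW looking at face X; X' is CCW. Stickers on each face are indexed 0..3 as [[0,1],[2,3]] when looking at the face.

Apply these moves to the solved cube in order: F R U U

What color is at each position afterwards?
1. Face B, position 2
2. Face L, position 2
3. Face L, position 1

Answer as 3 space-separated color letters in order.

After move 1 (F): F=GGGG U=WWOO R=WRWR D=RRYY L=OYOY
After move 2 (R): R=WWRR U=WGOG F=GRGY D=RBYB B=OBWB
After move 3 (U): U=OWGG F=WWGY R=OBRR B=OYWB L=GROY
After move 4 (U): U=GOGW F=OBGY R=OYRR B=GRWB L=WWOY
Query 1: B[2] = W
Query 2: L[2] = O
Query 3: L[1] = W

Answer: W O W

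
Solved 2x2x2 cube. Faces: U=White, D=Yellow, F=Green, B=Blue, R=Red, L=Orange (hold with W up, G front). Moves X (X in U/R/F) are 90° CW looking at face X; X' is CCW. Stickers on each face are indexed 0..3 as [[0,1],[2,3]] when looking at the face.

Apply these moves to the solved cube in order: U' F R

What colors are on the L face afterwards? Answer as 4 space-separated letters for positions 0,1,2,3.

Answer: B Y O Y

Derivation:
After move 1 (U'): U=WWWW F=OOGG R=GGRR B=RRBB L=BBOO
After move 2 (F): F=GOGO U=WWOB R=WGWR D=RGYY L=BYOY
After move 3 (R): R=WWRG U=WOOO F=GGGY D=RBYR B=BRWB
Query: L face = BYOY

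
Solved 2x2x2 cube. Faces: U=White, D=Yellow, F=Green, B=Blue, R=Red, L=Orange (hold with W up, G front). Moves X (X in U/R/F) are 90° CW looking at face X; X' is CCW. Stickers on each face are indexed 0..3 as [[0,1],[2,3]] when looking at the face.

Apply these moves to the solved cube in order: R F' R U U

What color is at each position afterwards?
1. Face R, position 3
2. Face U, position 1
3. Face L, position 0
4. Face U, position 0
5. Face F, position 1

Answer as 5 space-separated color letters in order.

Answer: R R Y G B

Derivation:
After move 1 (R): R=RRRR U=WGWG F=GYGY D=YBYB B=WBWB
After move 2 (F'): F=YYGG U=WGRR R=BRYR D=OOYB L=OGOW
After move 3 (R): R=YBRR U=WYRG F=YOGB D=OWYW B=RBGB
After move 4 (U): U=RWGY F=YBGB R=RBRR B=OGGB L=YOOW
After move 5 (U): U=GRYW F=RBGB R=OGRR B=YOGB L=YBOW
Query 1: R[3] = R
Query 2: U[1] = R
Query 3: L[0] = Y
Query 4: U[0] = G
Query 5: F[1] = B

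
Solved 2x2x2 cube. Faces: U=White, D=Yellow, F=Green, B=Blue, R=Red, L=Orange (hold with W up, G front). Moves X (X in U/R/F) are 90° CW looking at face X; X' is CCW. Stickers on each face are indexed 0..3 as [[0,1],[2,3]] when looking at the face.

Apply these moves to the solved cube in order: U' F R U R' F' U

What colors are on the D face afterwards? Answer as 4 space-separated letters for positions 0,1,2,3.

After move 1 (U'): U=WWWW F=OOGG R=GGRR B=RRBB L=BBOO
After move 2 (F): F=GOGO U=WWOB R=WGWR D=RGYY L=BYOY
After move 3 (R): R=WWRG U=WOOO F=GGGY D=RBYR B=BRWB
After move 4 (U): U=OWOO F=WWGY R=BRRG B=BYWB L=GGOY
After move 5 (R'): R=RGBR U=OWOB F=WWGO D=RWYY B=RYBB
After move 6 (F'): F=WOWG U=OWRB R=WGRR D=GYYY L=GBOO
After move 7 (U): U=ROBW F=WGWG R=RYRR B=GBBB L=WOOO
Query: D face = GYYY

Answer: G Y Y Y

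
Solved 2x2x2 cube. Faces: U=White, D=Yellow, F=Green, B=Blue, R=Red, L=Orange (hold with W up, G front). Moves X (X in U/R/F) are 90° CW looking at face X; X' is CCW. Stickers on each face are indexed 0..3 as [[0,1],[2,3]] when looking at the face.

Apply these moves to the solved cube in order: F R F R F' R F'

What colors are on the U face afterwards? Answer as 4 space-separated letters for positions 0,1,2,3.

After move 1 (F): F=GGGG U=WWOO R=WRWR D=RRYY L=OYOY
After move 2 (R): R=WWRR U=WGOG F=GRGY D=RBYB B=OBWB
After move 3 (F): F=GGYR U=WGYY R=OWGR D=RWYB L=OROB
After move 4 (R): R=GORW U=WGYR F=GWYB D=RWYO B=YBGB
After move 5 (F'): F=WBGY U=WGGR R=WORW D=RBYO L=OROY
After move 6 (R): R=RWWO U=WBGY F=WBGO D=RGYY B=RBGB
After move 7 (F'): F=BOWG U=WBRW R=GWRO D=RYYY L=OYOG
Query: U face = WBRW

Answer: W B R W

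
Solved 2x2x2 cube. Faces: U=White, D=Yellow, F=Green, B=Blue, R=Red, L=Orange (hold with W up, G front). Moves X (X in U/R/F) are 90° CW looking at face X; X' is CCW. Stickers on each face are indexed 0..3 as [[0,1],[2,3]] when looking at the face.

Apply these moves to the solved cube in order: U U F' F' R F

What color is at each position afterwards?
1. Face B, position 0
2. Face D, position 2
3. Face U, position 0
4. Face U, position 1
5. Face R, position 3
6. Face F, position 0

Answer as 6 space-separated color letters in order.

Answer: Y Y W G O B

Derivation:
After move 1 (U): U=WWWW F=RRGG R=BBRR B=OOBB L=GGOO
After move 2 (U): U=WWWW F=BBGG R=OORR B=GGBB L=RROO
After move 3 (F'): F=BGBG U=WWOR R=YOYR D=ROYY L=RWOW
After move 4 (F'): F=GGBB U=WWYY R=OORR D=WWYY L=RROO
After move 5 (R): R=RORO U=WGYB F=GWBY D=WBYG B=YGWB
After move 6 (F): F=BGYW U=WGOR R=YOBO D=RRYG L=RWOB
Query 1: B[0] = Y
Query 2: D[2] = Y
Query 3: U[0] = W
Query 4: U[1] = G
Query 5: R[3] = O
Query 6: F[0] = B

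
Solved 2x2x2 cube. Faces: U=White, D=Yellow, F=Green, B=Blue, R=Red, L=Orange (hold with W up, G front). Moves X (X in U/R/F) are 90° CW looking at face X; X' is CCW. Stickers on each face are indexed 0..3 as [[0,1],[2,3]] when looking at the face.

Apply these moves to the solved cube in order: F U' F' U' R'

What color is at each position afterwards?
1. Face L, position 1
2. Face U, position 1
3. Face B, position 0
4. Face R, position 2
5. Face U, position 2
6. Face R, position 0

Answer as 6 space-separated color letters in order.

After move 1 (F): F=GGGG U=WWOO R=WRWR D=RRYY L=OYOY
After move 2 (U'): U=WOWO F=OYGG R=GGWR B=WRBB L=BBOY
After move 3 (F'): F=YGOG U=WOGW R=RGRR D=BYYY L=BOOW
After move 4 (U'): U=OWWG F=BOOG R=YGRR B=RGBB L=WROW
After move 5 (R'): R=GRYR U=OBWR F=BWOG D=BOYG B=YGYB
Query 1: L[1] = R
Query 2: U[1] = B
Query 3: B[0] = Y
Query 4: R[2] = Y
Query 5: U[2] = W
Query 6: R[0] = G

Answer: R B Y Y W G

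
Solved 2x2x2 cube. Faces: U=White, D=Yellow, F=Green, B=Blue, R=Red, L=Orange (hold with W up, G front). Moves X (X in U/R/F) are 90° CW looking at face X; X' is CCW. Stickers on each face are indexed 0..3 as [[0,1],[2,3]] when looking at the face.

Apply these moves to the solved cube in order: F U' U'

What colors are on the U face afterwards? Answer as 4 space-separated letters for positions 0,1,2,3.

Answer: O O W W

Derivation:
After move 1 (F): F=GGGG U=WWOO R=WRWR D=RRYY L=OYOY
After move 2 (U'): U=WOWO F=OYGG R=GGWR B=WRBB L=BBOY
After move 3 (U'): U=OOWW F=BBGG R=OYWR B=GGBB L=WROY
Query: U face = OOWW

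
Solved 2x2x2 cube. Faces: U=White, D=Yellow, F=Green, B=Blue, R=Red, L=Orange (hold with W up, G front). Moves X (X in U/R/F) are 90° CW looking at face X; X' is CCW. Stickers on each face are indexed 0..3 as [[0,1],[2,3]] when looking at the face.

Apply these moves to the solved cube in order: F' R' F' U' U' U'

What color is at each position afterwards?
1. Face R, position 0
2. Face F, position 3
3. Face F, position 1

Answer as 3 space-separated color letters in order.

Answer: Y G R

Derivation:
After move 1 (F'): F=GGGG U=WWRR R=YRYR D=OOYY L=OWOW
After move 2 (R'): R=RRYY U=WBRB F=GWGR D=OGYG B=YBOB
After move 3 (F'): F=WRGG U=WBRY R=GROY D=WWYG L=OBOR
After move 4 (U'): U=BYWR F=OBGG R=WROY B=GROB L=YBOR
After move 5 (U'): U=YRBW F=YBGG R=OBOY B=WROB L=GROR
After move 6 (U'): U=RWYB F=GRGG R=YBOY B=OBOB L=WROR
Query 1: R[0] = Y
Query 2: F[3] = G
Query 3: F[1] = R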